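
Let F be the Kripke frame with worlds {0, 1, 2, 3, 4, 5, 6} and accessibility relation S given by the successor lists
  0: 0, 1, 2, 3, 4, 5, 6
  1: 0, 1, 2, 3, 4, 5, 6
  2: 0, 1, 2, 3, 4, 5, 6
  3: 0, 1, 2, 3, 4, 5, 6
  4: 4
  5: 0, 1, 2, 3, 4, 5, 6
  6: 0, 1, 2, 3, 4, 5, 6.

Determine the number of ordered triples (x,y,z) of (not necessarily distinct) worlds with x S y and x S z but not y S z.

Enumerating: (0,4,0), (0,4,1), (0,4,2), (0,4,3), (0,4,5), (0,4,6), (1,4,0), (1,4,1), (1,4,2), (1,4,3), (1,4,5), (1,4,6), … and 24 more.
Total: 36.

36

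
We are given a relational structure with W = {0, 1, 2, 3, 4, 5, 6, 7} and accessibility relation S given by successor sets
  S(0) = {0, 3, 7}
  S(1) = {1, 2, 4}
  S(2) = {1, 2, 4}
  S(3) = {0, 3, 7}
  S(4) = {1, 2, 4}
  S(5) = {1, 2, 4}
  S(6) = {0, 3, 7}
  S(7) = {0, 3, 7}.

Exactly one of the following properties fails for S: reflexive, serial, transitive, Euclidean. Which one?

reflexive

Reflexive: no — 5 is not related to itself.
Serial: yes — every world has a successor (e.g. 0 S 0).
Transitive: yes — every two-step S-path is closed by a direct edge.
Euclidean: yes — any two successors of a common world are S-related.
Only reflexive fails.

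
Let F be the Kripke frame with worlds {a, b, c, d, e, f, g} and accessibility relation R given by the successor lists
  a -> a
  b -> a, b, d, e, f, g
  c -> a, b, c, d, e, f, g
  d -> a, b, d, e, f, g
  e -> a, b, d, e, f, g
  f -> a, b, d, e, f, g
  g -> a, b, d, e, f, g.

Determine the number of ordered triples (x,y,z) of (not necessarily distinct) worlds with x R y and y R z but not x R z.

0

R is transitive; there are no such tuples.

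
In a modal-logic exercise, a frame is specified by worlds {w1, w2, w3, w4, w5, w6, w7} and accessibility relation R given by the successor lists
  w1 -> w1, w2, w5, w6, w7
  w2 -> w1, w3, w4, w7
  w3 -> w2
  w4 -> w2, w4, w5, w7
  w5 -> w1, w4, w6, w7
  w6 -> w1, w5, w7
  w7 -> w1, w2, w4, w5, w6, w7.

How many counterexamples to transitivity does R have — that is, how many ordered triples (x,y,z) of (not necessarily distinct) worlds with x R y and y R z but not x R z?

38

Enumerating: (w1,w2,w3), (w1,w2,w4), (w1,w5,w4), (w1,w7,w4), (w2,w1,w2), (w2,w1,w5), (w2,w1,w6), (w2,w3,w2), (w2,w4,w2), (w2,w4,w5), (w2,w7,w2), (w2,w7,w5), … and 26 more.
Total: 38.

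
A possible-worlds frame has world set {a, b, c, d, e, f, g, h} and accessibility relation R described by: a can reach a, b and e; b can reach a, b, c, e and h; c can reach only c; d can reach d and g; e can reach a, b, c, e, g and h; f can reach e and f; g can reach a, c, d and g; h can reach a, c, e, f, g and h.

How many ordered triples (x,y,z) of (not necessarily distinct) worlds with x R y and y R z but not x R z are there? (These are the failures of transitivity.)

Enumerating: (a,b,c), (a,b,h), (a,e,c), (a,e,g), (a,e,h), (b,e,g), (b,h,f), (b,h,g), (d,g,a), (d,g,c), (e,g,d), (e,h,f), … and 10 more.
Total: 22.

22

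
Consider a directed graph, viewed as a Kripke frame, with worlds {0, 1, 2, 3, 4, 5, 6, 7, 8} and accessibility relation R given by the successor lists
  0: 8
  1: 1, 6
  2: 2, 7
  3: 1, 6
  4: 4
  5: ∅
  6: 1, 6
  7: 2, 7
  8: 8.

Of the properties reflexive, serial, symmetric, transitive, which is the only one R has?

Reflexive: no — 0 is not related to itself.
Serial: no — 5 has no R-successor.
Symmetric: no — 0 R 8 but not 8 R 0.
Transitive: yes — every two-step R-path is closed by a direct edge.
Only transitive holds.

transitive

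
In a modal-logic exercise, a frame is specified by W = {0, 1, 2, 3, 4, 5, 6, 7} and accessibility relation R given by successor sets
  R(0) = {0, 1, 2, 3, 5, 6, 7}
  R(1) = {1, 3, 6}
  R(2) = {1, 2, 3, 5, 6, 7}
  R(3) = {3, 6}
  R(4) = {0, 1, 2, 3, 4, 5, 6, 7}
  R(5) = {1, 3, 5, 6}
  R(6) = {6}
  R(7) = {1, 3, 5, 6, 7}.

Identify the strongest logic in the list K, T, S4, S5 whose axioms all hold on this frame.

Reflexive (axiom T): yes — every world is R-related to itself.
Transitive (axiom 4): yes — every two-step R-path is closed by a direct edge.
Euclidean (axiom 5): no — 0 R 1 and 0 R 2, but not 1 R 2.
So F validates K, T, S4; S5 would additionally require R to be Euclidean. The strongest is S4.

S4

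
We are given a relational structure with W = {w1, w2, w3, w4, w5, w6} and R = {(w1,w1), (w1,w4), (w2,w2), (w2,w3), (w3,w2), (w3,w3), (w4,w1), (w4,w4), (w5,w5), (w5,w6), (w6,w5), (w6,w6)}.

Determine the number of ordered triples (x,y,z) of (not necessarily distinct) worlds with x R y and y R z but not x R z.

R is transitive; there are no such tuples.

0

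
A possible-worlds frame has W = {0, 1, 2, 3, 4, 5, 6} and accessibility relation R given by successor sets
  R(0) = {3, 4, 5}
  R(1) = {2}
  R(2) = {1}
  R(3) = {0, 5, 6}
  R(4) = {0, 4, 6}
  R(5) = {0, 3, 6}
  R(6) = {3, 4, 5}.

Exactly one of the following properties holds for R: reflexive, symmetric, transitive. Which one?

symmetric

Reflexive: no — 0 is not related to itself.
Symmetric: yes — every pair in R has its reverse in R.
Transitive: no — 0 R 3 and 3 R 6, but not 0 R 6.
Only symmetric holds.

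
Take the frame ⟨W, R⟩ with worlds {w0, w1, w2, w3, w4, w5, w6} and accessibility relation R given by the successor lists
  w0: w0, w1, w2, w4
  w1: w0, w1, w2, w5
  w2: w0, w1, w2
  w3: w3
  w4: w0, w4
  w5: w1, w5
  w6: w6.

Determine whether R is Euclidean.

Euclidean: no — w0 R w1 and w0 R w4, but not w1 R w4.

No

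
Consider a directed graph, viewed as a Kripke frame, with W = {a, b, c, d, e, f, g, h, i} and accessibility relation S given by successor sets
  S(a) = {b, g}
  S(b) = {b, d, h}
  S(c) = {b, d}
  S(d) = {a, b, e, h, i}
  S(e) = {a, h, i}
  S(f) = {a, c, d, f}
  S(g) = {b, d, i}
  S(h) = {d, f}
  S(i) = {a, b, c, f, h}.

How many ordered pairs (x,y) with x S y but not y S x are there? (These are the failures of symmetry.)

Enumerating: (a,b), (a,g), (b,h), (c,b), (c,d), (d,a), (d,e), (d,i), (e,a), (e,h), (e,i), (f,a), … and 11 more.
Total: 23.

23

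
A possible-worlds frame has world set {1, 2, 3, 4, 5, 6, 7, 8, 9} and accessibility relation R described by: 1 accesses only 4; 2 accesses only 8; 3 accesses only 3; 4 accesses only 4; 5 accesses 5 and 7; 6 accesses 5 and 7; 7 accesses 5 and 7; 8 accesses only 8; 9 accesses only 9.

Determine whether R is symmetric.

Symmetric: no — 1 R 4 but not 4 R 1.

No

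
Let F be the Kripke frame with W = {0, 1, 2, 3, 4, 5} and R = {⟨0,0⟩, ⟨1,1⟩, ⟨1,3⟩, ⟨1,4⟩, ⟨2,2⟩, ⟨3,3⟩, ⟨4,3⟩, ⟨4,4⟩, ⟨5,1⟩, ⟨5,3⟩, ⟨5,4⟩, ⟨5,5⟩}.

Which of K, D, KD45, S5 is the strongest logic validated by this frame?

D

Serial (axiom D): yes — every world has a successor (e.g. 0 R 0).
Euclidean (axiom 5): no — 1 R 3 and 1 R 4, but not 3 R 4.
Transitive (axiom 4): yes — every two-step R-path is closed by a direct edge.
Reflexive (axiom T): yes — every world is R-related to itself.
So F validates K, D; KD45 would additionally require R to be Euclidean. The strongest is D.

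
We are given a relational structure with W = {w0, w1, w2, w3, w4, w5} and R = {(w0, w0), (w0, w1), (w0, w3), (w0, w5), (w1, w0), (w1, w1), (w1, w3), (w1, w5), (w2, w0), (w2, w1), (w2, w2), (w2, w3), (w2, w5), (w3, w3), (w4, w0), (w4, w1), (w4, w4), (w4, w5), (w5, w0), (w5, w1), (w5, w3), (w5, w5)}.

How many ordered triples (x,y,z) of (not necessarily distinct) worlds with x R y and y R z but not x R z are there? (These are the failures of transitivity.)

Enumerating: (w4,w0,w3), (w4,w1,w3), (w4,w5,w3).

3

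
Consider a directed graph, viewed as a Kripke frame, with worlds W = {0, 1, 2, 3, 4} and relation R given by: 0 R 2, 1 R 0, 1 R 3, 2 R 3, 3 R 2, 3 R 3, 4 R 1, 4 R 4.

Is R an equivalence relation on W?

No

Reflexive: no — 0 is not related to itself.
Symmetric: no — 0 R 2 but not 2 R 0.
Transitive: no — 0 R 2 and 2 R 3, but not 0 R 3.
So R is not an equivalence relation.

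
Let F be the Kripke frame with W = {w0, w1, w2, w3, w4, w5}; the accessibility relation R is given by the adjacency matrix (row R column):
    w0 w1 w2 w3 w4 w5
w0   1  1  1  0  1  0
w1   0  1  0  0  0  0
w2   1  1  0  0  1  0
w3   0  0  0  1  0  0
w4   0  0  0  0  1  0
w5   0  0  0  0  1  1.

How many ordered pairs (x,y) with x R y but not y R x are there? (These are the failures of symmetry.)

5

Enumerating: (w0,w1), (w0,w4), (w2,w1), (w2,w4), (w5,w4).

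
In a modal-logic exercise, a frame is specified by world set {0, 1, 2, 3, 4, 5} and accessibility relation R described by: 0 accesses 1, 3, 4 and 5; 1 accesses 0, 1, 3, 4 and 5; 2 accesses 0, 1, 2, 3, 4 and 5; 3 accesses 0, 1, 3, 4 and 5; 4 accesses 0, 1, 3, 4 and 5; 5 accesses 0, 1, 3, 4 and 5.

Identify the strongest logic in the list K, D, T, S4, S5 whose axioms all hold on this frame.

Serial (axiom D): yes — every world has a successor (e.g. 0 R 1).
Reflexive (axiom T): no — 0 is not related to itself.
Transitive (axiom 4): no — 0 R 1 and 1 R 0, but not 0 R 0.
Euclidean (axiom 5): no — 1 R 0 and 1 R 0, but not 0 R 0.
So F validates K, D; T would additionally require R to be reflexive. The strongest is D.

D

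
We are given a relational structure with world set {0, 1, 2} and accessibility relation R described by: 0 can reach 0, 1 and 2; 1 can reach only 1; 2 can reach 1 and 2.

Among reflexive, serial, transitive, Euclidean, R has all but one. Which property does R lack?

Euclidean

Reflexive: yes — every world is R-related to itself.
Serial: yes — every world has a successor (e.g. 0 R 0).
Transitive: yes — every two-step R-path is closed by a direct edge.
Euclidean: no — 0 R 1 and 0 R 2, but not 1 R 2.
Only Euclidean fails.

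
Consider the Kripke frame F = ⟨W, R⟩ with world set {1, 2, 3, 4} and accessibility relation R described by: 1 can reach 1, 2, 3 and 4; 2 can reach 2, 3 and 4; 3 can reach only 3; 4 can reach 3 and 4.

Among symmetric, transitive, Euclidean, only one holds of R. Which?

transitive

Symmetric: no — 1 R 2 but not 2 R 1.
Transitive: yes — every two-step R-path is closed by a direct edge.
Euclidean: no — 1 R 3 and 1 R 2, but not 3 R 2.
Only transitive holds.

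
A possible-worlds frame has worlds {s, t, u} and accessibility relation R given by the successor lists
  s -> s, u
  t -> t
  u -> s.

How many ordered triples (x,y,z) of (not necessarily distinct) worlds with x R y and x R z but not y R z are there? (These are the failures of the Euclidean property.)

1

Enumerating: (s,u,u).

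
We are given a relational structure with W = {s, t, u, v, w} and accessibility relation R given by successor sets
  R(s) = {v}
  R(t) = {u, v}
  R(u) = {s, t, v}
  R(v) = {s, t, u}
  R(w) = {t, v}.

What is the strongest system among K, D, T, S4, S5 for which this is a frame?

D

Serial (axiom D): yes — every world has a successor (e.g. s R v).
Reflexive (axiom T): no — s is not related to itself.
Transitive (axiom 4): no — s R v and v R t, but not s R t.
Euclidean (axiom 5): no — u R s and u R t, but not s R t.
So F validates K, D; T would additionally require R to be reflexive. The strongest is D.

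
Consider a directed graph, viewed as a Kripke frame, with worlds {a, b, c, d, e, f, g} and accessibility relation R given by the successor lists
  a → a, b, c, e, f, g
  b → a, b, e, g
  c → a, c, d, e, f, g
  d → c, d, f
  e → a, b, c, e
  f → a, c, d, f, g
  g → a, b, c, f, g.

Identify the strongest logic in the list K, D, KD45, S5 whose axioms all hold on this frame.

D

Serial (axiom D): yes — every world has a successor (e.g. a R a).
Euclidean (axiom 5): no — a R b and a R c, but not b R c.
Transitive (axiom 4): no — a R c and c R d, but not a R d.
Reflexive (axiom T): yes — every world is R-related to itself.
So F validates K, D; KD45 would additionally require R to be Euclidean and transitive. The strongest is D.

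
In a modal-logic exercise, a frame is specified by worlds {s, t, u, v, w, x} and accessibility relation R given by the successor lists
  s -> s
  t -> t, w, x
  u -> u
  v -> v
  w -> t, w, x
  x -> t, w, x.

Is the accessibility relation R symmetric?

Yes

Symmetric: yes — every pair in R has its reverse in R.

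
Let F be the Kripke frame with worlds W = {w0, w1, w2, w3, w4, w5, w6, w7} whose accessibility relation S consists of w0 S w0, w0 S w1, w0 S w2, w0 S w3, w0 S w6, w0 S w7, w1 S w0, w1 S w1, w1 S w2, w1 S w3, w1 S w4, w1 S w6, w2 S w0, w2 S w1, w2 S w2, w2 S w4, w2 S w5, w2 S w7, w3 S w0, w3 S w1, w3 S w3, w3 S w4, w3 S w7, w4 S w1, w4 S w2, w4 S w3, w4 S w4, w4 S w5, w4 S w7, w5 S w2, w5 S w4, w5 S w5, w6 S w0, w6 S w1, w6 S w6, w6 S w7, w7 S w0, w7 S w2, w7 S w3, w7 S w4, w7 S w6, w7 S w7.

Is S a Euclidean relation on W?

Euclidean: no — w0 S w1 and w0 S w7, but not w1 S w7.

No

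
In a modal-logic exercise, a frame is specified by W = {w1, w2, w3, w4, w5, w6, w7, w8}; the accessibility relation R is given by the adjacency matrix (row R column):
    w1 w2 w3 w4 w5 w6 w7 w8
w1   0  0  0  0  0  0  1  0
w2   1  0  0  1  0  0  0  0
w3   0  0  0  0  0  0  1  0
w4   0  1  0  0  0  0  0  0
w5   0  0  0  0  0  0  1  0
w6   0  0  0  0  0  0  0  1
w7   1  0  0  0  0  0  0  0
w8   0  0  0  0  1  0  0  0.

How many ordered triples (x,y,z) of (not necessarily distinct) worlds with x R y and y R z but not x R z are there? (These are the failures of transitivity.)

Enumerating: (w1,w7,w1), (w2,w1,w7), (w2,w4,w2), (w3,w7,w1), (w4,w2,w1), (w4,w2,w4), (w5,w7,w1), (w6,w8,w5), (w7,w1,w7), (w8,w5,w7).

10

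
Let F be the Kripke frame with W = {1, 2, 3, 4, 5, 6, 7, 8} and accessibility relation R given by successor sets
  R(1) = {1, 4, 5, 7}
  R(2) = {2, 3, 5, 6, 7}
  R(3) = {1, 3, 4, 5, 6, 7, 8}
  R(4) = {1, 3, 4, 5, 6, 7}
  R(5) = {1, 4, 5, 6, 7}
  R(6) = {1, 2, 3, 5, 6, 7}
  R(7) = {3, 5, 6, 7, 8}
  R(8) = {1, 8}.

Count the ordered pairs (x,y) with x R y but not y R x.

12

Enumerating: (1,7), (2,3), (2,5), (2,7), (3,1), (3,5), (3,8), (4,6), (4,7), (6,1), (7,8), (8,1).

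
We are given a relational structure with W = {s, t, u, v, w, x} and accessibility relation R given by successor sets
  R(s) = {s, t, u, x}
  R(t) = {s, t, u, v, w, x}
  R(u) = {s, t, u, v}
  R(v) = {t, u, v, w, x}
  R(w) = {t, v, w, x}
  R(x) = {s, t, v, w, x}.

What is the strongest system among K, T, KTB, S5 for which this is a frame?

Reflexive (axiom T): yes — every world is R-related to itself.
Symmetric (axiom B): yes — every pair in R has its reverse in R.
Euclidean (axiom 5): no — s R u and s R x, but not u R x.
So F validates K, T, KTB; S5 would additionally require R to be Euclidean. The strongest is KTB.

KTB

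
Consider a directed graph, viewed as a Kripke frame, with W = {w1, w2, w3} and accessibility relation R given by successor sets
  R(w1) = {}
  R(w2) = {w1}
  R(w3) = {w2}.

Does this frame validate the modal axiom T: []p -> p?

Axiom T corresponds to the accessibility relation being reflexive.
Reflexive: no — w1 is not related to itself.

No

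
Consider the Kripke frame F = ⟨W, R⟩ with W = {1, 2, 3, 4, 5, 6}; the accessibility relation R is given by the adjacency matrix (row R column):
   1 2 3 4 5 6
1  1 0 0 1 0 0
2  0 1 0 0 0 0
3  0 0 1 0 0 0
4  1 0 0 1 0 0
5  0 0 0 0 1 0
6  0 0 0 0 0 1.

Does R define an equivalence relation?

Reflexive: yes — every world is R-related to itself.
Symmetric: yes — every pair in R has its reverse in R.
Transitive: yes — every two-step R-path is closed by a direct edge.
So R is an equivalence relation.

Yes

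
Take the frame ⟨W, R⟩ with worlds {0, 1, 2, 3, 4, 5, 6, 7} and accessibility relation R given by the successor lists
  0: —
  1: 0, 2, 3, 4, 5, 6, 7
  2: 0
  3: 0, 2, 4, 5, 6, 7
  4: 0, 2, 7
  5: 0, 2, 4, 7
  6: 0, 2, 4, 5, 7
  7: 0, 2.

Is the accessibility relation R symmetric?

No

Symmetric: no — 1 R 0 but not 0 R 1.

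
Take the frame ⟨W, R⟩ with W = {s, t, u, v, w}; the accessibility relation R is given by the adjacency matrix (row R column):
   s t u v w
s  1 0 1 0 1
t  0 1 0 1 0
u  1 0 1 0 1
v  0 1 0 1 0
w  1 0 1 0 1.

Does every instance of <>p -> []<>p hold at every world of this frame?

Yes

By correspondence theory, 5 is valid on a frame iff R is Euclidean.
Euclidean: yes — any two successors of a common world are R-related.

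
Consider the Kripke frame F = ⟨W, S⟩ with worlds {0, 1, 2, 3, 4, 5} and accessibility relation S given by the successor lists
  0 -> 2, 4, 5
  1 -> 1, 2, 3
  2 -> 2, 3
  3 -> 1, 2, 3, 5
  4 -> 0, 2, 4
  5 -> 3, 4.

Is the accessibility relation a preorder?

Reflexive: no — 0 is not related to itself.
Transitive: no — 0 S 2 and 2 S 3, but not 0 S 3.
So S is not a preorder.

No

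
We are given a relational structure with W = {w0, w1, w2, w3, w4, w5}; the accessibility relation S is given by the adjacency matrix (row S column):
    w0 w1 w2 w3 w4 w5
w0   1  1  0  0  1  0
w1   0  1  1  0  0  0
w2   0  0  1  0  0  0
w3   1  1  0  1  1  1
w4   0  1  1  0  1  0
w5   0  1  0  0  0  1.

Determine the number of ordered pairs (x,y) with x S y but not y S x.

Enumerating: (w0,w1), (w0,w4), (w1,w2), (w3,w0), (w3,w1), (w3,w4), (w3,w5), (w4,w1), (w4,w2), (w5,w1).

10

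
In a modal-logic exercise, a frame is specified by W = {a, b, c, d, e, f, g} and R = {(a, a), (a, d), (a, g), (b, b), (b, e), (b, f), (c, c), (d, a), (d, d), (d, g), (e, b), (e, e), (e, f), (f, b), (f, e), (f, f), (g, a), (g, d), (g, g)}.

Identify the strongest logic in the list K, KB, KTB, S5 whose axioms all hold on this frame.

S5

Symmetric (axiom B): yes — every pair in R has its reverse in R.
Reflexive (axiom T): yes — every world is R-related to itself.
Euclidean (axiom 5): yes — any two successors of a common world are R-related.
So F validates K, KB, KTB, S5. The strongest is S5.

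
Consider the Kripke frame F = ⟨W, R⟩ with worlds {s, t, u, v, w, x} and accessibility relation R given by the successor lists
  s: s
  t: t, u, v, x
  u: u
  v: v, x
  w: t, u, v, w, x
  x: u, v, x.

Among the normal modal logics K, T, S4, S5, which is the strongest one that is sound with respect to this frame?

Reflexive (axiom T): yes — every world is R-related to itself.
Transitive (axiom 4): no — v R x and x R u, but not v R u.
Euclidean (axiom 5): no — t R u and t R v, but not u R v.
So F validates K, T; S4 would additionally require R to be transitive. The strongest is T.

T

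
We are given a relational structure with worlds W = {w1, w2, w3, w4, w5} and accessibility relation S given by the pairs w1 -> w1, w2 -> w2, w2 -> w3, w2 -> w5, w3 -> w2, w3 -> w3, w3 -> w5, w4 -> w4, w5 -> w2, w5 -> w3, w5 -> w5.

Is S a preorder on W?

Yes

Reflexive: yes — every world is S-related to itself.
Transitive: yes — every two-step S-path is closed by a direct edge.
So S is a preorder.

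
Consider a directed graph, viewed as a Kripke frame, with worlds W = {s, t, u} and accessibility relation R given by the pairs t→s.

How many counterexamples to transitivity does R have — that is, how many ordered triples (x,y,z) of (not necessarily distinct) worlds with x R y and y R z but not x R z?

0

R is transitive; there are no such tuples.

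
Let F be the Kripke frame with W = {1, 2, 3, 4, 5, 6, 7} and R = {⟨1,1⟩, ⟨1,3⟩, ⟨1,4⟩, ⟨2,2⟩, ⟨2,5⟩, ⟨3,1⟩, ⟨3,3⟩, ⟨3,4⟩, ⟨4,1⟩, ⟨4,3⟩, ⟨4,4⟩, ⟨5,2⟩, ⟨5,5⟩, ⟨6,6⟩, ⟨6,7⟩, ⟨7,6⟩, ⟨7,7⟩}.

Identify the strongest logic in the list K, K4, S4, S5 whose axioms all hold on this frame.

Transitive (axiom 4): yes — every two-step R-path is closed by a direct edge.
Reflexive (axiom T): yes — every world is R-related to itself.
Euclidean (axiom 5): yes — any two successors of a common world are R-related.
So F validates K, K4, S4, S5. The strongest is S5.

S5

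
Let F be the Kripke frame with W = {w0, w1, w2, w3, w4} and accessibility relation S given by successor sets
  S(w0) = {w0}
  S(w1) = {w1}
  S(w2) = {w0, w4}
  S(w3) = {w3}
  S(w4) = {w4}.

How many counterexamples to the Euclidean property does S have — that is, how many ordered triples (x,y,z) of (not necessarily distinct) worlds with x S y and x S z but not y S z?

2

Enumerating: (w2,w0,w4), (w2,w4,w0).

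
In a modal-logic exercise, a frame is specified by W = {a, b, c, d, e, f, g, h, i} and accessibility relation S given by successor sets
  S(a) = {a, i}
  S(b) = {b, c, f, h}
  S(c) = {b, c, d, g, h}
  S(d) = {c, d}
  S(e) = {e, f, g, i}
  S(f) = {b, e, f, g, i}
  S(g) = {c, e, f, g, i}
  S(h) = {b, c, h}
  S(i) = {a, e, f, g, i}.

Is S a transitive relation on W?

No

Transitive: no — a S i and i S e, but not a S e.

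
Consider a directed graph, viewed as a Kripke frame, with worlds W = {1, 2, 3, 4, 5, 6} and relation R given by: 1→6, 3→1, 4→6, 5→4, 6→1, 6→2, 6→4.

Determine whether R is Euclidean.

No

Euclidean: no — 6 R 1 and 6 R 2, but not 1 R 2.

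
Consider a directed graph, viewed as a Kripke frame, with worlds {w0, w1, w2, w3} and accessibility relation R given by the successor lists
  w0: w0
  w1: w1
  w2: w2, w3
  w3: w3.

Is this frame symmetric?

No

Symmetric: no — w2 R w3 but not w3 R w2.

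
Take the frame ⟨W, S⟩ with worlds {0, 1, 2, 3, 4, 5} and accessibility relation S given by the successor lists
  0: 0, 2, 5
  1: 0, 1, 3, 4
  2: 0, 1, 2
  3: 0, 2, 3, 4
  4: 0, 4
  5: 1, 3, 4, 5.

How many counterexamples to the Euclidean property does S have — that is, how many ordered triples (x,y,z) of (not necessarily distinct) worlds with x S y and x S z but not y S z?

24

Enumerating: (0,2,5), (0,5,0), (0,5,2), (1,0,1), (1,0,3), (1,0,4), (1,3,1), (1,4,1), (1,4,3), (2,0,1), (2,1,2), (3,0,3), … and 12 more.
Total: 24.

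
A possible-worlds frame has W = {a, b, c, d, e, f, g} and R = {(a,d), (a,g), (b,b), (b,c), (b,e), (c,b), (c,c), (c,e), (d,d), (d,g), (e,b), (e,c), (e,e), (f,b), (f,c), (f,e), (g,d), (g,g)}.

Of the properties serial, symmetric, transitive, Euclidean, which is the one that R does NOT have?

Serial: yes — every world has a successor (e.g. a R d).
Symmetric: no — a R d but not d R a.
Transitive: yes — every two-step R-path is closed by a direct edge.
Euclidean: yes — any two successors of a common world are R-related.
Only symmetric fails.

symmetric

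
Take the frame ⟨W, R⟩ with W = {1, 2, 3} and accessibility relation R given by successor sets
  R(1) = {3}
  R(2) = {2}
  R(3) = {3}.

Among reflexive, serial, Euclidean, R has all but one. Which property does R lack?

Reflexive: no — 1 is not related to itself.
Serial: yes — every world has a successor (e.g. 1 R 3).
Euclidean: yes — any two successors of a common world are R-related.
Only reflexive fails.

reflexive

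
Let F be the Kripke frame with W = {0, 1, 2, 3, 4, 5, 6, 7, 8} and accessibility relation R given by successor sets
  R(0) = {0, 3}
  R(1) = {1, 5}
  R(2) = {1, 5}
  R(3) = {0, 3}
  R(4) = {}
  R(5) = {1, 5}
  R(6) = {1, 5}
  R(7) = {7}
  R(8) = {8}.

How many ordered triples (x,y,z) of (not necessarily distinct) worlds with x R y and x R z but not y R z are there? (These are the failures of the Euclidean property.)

0

R is Euclidean; there are no such tuples.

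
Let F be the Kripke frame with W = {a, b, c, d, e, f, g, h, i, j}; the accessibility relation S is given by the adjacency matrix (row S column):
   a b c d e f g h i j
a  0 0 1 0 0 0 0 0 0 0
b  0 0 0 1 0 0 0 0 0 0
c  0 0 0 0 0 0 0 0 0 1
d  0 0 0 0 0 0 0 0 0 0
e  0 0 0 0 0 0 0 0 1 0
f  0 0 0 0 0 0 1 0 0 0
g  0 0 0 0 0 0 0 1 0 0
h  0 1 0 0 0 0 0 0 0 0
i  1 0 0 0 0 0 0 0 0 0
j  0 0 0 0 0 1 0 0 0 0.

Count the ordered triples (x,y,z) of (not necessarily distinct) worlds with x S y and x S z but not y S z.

9

Enumerating: (a,c,c), (b,d,d), (c,j,j), (e,i,i), (f,g,g), (g,h,h), (h,b,b), (i,a,a), (j,f,f).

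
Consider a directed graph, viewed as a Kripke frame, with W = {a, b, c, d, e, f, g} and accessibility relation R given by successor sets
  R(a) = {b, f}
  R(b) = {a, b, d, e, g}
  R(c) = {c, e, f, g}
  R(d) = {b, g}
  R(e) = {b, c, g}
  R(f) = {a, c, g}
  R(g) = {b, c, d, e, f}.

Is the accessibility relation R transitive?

No

Transitive: no — a R b and b R d, but not a R d.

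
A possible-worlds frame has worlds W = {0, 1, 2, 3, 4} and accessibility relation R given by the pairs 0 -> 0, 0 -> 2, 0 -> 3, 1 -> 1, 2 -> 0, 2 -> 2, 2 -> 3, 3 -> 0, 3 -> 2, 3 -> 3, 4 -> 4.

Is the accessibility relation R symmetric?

Symmetric: yes — every pair in R has its reverse in R.

Yes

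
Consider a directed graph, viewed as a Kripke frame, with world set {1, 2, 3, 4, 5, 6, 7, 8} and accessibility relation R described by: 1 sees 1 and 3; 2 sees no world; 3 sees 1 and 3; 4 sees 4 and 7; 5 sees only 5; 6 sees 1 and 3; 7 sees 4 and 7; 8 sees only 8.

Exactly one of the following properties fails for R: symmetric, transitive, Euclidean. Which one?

Symmetric: no — 6 R 1 but not 1 R 6.
Transitive: yes — every two-step R-path is closed by a direct edge.
Euclidean: yes — any two successors of a common world are R-related.
Only symmetric fails.

symmetric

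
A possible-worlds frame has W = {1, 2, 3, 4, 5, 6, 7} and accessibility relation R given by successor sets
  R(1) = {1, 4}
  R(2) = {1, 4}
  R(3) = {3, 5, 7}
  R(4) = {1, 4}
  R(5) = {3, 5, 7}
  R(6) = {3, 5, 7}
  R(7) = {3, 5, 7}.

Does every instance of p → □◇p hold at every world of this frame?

Axiom B corresponds to the accessibility relation being symmetric.
Symmetric: no — 2 R 1 but not 1 R 2.

No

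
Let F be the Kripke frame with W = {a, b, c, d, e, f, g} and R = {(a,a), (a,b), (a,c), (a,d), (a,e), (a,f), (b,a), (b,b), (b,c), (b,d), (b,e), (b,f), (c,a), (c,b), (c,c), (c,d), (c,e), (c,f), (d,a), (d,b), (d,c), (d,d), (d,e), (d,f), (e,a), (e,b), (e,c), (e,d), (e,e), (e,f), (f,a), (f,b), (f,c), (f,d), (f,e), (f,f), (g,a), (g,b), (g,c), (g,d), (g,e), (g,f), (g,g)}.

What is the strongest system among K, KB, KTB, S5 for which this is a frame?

K

Symmetric (axiom B): no — g R a but not a R g.
Reflexive (axiom T): yes — every world is R-related to itself.
Euclidean (axiom 5): no — g R a and g R g, but not a R g.
So F validates K; KB would additionally require R to be symmetric. The strongest is K.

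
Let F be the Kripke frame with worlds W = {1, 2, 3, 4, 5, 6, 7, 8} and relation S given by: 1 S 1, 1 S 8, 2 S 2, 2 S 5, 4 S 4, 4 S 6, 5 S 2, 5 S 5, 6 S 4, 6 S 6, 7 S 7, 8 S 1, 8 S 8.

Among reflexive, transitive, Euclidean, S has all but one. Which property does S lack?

Reflexive: no — 3 is not related to itself.
Transitive: yes — every two-step S-path is closed by a direct edge.
Euclidean: yes — any two successors of a common world are S-related.
Only reflexive fails.

reflexive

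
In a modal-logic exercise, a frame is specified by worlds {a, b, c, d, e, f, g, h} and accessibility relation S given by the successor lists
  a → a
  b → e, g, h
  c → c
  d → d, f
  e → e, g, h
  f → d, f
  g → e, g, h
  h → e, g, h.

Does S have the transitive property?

Yes

Transitive: yes — every two-step S-path is closed by a direct edge.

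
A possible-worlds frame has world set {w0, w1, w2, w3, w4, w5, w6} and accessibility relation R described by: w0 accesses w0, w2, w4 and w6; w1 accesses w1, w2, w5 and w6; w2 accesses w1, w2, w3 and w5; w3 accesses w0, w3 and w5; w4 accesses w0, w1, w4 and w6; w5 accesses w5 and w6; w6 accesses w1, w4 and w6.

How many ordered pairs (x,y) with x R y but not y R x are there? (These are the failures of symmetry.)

9

Enumerating: (w0,w2), (w0,w6), (w1,w5), (w2,w3), (w2,w5), (w3,w0), (w3,w5), (w4,w1), (w5,w6).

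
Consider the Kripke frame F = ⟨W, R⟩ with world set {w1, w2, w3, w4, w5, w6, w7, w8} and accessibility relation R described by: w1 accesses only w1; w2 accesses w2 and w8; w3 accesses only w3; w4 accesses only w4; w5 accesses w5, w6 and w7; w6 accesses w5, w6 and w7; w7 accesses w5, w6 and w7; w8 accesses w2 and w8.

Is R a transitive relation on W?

Transitive: yes — every two-step R-path is closed by a direct edge.

Yes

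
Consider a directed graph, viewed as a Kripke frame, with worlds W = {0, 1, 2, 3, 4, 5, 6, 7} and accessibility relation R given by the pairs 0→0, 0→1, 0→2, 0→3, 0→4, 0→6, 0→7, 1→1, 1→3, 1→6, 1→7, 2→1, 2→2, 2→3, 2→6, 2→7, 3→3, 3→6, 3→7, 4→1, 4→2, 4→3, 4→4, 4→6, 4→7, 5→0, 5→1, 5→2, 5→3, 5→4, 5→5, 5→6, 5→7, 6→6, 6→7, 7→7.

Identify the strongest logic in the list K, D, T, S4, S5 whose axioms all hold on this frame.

S4

Serial (axiom D): yes — every world has a successor (e.g. 0 R 0).
Reflexive (axiom T): yes — every world is R-related to itself.
Transitive (axiom 4): yes — every two-step R-path is closed by a direct edge.
Euclidean (axiom 5): no — 0 R 1 and 0 R 2, but not 1 R 2.
So F validates K, D, T, S4; S5 would additionally require R to be Euclidean. The strongest is S4.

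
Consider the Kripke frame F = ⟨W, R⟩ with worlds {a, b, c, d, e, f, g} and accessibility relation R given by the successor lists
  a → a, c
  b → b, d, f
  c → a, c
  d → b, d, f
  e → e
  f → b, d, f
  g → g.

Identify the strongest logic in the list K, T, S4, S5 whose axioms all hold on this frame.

Reflexive (axiom T): yes — every world is R-related to itself.
Transitive (axiom 4): yes — every two-step R-path is closed by a direct edge.
Euclidean (axiom 5): yes — any two successors of a common world are R-related.
So F validates K, T, S4, S5. The strongest is S5.

S5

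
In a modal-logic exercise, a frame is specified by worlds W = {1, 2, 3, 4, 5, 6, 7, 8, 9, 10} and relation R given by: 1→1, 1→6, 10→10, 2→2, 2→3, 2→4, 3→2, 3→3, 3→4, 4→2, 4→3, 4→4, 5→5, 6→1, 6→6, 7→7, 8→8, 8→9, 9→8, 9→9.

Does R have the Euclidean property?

Yes

Euclidean: yes — any two successors of a common world are R-related.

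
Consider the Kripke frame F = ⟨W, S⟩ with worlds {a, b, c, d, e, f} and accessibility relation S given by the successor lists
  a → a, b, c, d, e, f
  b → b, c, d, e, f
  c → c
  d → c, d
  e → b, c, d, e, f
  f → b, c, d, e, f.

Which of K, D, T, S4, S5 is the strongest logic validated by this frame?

S4

Serial (axiom D): yes — every world has a successor (e.g. a S a).
Reflexive (axiom T): yes — every world is S-related to itself.
Transitive (axiom 4): yes — every two-step S-path is closed by a direct edge.
Euclidean (axiom 5): no — a S c and a S b, but not c S b.
So F validates K, D, T, S4; S5 would additionally require S to be Euclidean. The strongest is S4.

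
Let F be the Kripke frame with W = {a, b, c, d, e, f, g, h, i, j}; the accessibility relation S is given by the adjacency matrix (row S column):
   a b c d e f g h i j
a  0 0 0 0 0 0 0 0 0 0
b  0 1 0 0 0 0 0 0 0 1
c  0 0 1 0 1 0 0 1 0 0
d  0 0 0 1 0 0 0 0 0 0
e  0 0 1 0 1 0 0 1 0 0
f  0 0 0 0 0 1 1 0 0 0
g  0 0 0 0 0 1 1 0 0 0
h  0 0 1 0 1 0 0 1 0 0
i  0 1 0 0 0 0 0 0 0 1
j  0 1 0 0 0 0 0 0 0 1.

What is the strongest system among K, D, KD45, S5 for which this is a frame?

Serial (axiom D): no — a has no S-successor.
Euclidean (axiom 5): yes — any two successors of a common world are S-related.
Transitive (axiom 4): yes — every two-step S-path is closed by a direct edge.
Reflexive (axiom T): no — a is not related to itself.
So F validates K; D would additionally require S to be serial. The strongest is K.

K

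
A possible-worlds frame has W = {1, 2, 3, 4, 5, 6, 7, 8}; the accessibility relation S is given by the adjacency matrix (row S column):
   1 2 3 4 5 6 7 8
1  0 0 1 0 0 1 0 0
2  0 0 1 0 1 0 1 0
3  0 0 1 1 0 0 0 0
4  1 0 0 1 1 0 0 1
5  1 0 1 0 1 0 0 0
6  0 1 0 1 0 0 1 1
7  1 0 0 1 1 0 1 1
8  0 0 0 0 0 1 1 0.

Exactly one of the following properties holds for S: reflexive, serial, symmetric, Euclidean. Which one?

Reflexive: no — 1 is not related to itself.
Serial: yes — every world has a successor (e.g. 1 S 3).
Symmetric: no — 1 S 3 but not 3 S 1.
Euclidean: no — 1 S 3 and 1 S 6, but not 3 S 6.
Only serial holds.

serial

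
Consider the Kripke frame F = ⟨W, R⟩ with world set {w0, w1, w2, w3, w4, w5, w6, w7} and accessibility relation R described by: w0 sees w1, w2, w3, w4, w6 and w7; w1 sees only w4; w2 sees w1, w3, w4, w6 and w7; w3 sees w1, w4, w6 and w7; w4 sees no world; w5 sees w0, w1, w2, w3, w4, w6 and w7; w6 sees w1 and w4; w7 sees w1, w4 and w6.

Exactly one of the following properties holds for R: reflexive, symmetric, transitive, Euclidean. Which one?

Reflexive: no — w0 is not related to itself.
Symmetric: no — w0 R w1 but not w1 R w0.
Transitive: yes — every two-step R-path is closed by a direct edge.
Euclidean: no — w0 R w1 and w0 R w2, but not w1 R w2.
Only transitive holds.

transitive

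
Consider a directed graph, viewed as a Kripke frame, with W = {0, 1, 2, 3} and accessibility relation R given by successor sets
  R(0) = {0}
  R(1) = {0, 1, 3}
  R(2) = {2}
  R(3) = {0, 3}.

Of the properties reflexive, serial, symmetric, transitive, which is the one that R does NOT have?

symmetric

Reflexive: yes — every world is R-related to itself.
Serial: yes — every world has a successor (e.g. 0 R 0).
Symmetric: no — 1 R 0 but not 0 R 1.
Transitive: yes — every two-step R-path is closed by a direct edge.
Only symmetric fails.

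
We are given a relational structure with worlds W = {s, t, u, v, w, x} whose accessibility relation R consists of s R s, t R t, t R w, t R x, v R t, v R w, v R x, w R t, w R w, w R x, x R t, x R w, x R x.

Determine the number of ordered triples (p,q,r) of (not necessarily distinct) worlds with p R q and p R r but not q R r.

0

R is Euclidean; there are no such tuples.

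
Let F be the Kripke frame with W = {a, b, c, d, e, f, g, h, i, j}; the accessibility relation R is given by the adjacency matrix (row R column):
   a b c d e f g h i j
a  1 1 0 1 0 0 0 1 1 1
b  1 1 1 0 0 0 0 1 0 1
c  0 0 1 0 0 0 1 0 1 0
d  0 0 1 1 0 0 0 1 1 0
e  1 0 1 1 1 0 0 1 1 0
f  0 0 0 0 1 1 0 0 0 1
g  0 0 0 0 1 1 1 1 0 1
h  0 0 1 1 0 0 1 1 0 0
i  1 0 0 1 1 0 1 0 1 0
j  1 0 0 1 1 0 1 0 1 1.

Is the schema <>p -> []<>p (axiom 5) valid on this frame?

Axiom 5 corresponds to the accessibility relation being Euclidean.
Euclidean: no — a R b and a R d, but not b R d.

No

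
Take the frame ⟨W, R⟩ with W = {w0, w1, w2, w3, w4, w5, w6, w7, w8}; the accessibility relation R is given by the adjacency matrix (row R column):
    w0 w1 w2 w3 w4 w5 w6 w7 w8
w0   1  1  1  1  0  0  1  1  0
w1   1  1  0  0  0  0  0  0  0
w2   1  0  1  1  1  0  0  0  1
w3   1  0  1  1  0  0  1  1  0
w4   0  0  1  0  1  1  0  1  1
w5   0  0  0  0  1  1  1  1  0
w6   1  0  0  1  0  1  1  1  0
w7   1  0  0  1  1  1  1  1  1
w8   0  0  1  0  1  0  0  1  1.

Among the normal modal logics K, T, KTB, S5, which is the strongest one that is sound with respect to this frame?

Reflexive (axiom T): yes — every world is R-related to itself.
Symmetric (axiom B): yes — every pair in R has its reverse in R.
Euclidean (axiom 5): no — w0 R w1 and w0 R w2, but not w1 R w2.
So F validates K, T, KTB; S5 would additionally require R to be Euclidean. The strongest is KTB.

KTB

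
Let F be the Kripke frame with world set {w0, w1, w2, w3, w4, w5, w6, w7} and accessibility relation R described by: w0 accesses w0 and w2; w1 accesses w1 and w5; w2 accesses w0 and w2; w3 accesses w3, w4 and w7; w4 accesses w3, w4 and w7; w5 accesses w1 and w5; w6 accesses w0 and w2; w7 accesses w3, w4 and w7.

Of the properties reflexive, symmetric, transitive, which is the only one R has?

transitive

Reflexive: no — w6 is not related to itself.
Symmetric: no — w6 R w0 but not w0 R w6.
Transitive: yes — every two-step R-path is closed by a direct edge.
Only transitive holds.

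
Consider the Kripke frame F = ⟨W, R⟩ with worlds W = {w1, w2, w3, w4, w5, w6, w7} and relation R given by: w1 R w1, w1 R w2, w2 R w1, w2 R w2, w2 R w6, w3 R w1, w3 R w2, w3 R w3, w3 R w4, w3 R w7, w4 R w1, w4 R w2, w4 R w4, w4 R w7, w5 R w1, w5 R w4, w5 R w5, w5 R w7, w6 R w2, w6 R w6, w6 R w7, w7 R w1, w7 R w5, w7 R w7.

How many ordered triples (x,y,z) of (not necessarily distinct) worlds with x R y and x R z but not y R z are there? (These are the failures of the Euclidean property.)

Enumerating: (w2,w1,w6), (w2,w6,w1), (w3,w1,w3), (w3,w1,w4), (w3,w1,w7), (w3,w2,w3), (w3,w2,w4), (w3,w2,w7), (w3,w4,w3), (w3,w7,w2), (w3,w7,w3), (w3,w7,w4), … and 16 more.
Total: 28.

28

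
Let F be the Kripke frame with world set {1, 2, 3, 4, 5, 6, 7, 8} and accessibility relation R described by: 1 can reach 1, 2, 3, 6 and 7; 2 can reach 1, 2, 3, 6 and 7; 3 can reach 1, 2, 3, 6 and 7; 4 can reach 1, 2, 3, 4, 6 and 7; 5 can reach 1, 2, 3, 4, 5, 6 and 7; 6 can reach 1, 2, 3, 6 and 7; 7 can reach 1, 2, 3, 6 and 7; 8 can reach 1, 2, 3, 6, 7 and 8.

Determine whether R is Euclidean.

No

Euclidean: no — 5 R 1 and 5 R 4, but not 1 R 4.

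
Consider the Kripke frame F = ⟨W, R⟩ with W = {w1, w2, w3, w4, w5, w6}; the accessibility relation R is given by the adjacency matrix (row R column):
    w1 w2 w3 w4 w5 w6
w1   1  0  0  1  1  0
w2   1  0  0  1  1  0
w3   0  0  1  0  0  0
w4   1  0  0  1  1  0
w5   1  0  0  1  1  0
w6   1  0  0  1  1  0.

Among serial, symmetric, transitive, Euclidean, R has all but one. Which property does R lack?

symmetric

Serial: yes — every world has a successor (e.g. w1 R w1).
Symmetric: no — w2 R w1 but not w1 R w2.
Transitive: yes — every two-step R-path is closed by a direct edge.
Euclidean: yes — any two successors of a common world are R-related.
Only symmetric fails.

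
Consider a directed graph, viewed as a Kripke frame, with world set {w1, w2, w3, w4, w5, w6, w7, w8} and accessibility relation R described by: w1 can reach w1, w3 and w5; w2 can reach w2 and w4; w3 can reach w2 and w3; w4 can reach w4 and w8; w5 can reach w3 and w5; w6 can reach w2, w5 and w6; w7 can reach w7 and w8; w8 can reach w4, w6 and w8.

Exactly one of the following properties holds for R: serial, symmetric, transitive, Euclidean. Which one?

serial

Serial: yes — every world has a successor (e.g. w1 R w1).
Symmetric: no — w1 R w3 but not w3 R w1.
Transitive: no — w1 R w3 and w3 R w2, but not w1 R w2.
Euclidean: no — w1 R w3 and w1 R w5, but not w3 R w5.
Only serial holds.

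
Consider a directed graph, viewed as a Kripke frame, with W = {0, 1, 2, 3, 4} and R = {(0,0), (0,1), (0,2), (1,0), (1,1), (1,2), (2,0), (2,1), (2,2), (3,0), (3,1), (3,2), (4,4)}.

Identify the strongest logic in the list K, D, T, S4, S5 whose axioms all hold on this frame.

D

Serial (axiom D): yes — every world has a successor (e.g. 0 R 0).
Reflexive (axiom T): no — 3 is not related to itself.
Transitive (axiom 4): yes — every two-step R-path is closed by a direct edge.
Euclidean (axiom 5): yes — any two successors of a common world are R-related.
So F validates K, D; T would additionally require R to be reflexive. The strongest is D.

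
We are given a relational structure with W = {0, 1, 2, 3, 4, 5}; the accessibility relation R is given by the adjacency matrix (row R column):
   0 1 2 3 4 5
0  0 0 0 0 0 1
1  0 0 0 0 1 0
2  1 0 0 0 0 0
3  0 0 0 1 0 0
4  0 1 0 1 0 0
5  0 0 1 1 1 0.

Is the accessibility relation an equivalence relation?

No

Reflexive: no — 0 is not related to itself.
Symmetric: no — 0 R 5 but not 5 R 0.
Transitive: no — 0 R 5 and 5 R 2, but not 0 R 2.
So R is not an equivalence relation.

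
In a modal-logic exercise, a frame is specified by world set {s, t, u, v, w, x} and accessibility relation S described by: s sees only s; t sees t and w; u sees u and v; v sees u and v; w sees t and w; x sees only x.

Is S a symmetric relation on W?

Yes

Symmetric: yes — every pair in S has its reverse in S.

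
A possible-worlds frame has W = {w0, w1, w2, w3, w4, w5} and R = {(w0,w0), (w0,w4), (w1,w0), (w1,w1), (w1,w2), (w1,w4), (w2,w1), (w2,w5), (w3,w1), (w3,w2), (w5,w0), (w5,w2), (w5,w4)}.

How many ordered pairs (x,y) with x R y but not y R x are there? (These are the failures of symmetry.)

7

Enumerating: (w0,w4), (w1,w0), (w1,w4), (w3,w1), (w3,w2), (w5,w0), (w5,w4).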